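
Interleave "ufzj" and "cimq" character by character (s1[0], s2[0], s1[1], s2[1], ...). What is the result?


String 1: 'ufzj'
String 2: 'cimq'
Operation: alternate characters
Pairs: 'u'+'c', 'f'+'i', 'z'+'m', 'j'+'q'
Result: ucfizmjq


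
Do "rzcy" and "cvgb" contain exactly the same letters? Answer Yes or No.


String 1: 'rzcy' -> sorted: 'cryz'
String 2: 'cvgb' -> sorted: 'bcgv'
Compare sorted forms: 'cryz' != 'bcgv'
Anagram: No


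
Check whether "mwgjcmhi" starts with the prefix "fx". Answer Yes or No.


Input string: 'mwgjcmhi'
Prefix to check: 'fx'
First 2 characters of input: 'mw'
Match: False
Result: No


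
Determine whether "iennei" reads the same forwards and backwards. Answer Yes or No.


Input string: 'iennei'
Reversed: 'iennei'
Compare pairs: s[0]='i' vs s[5]='i' (match), s[1]='e' vs s[4]='e' (match), s[2]='n' vs s[3]='n' (match)
Palindrome: Yes


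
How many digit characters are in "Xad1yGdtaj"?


Input string: 'Xad1yGdtaj'
Operation: count digit characters (0-9)
Scan: 'X', 'a', 'd', '1'(digit), 'y', 'G', 'd', 't', 'a', 'j'
Digits found: 1
Result: 1


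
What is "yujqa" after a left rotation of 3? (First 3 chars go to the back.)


Input: 'yujqa', shift = 3
Operation: split at index 3 and swap parts
Front part s[0:3] = 'yuj'
Back part s[3:] = 'qa'
Rotated = back + front = 'qa' + 'yuj'
Result: qayuj


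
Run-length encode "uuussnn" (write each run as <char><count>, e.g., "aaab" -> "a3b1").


Input: 'uuussnn'
Operation: identify consecutive runs
Runs: 'uuu' -> u3, 'ss' -> s2, 'nn' -> n2
Encoded: u3s2n2


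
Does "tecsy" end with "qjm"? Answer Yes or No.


Input string: 'tecsy'
Suffix to check: 'qjm'
Last 3 characters of input: 'csy'
Match: False
Result: No


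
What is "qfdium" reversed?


Input string: 'qfdium'
Operation: reverse character order
Original order: 'q' -> 'f' -> 'd' -> 'i' -> 'u' -> 'm'
Reversed order: 'm' -> 'u' -> 'i' -> 'd' -> 'f' -> 'q'
Result: muidfq


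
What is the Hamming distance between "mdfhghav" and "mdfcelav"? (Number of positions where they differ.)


String 1: 'mdfhghav'
String 2: 'mdfcelav'
Compare each position: pos 0: 'm'=='m', pos 1: 'd'=='d', pos 2: 'f'=='f', pos 3: 'h'!='c', pos 4: 'g'!='e', pos 5: 'h'!='l', pos 6: 'a'=='a', pos 7: 'v'=='v'
Differing positions: 3
Hamming distance: 3


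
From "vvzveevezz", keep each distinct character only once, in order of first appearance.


Input: 'vvzveevezz'
Operation: keep first occurrence of each character
Scan: s[0]='v' new -> keep; s[1]='v' seen -> skip; s[2]='z' new -> keep; s[3]='v' seen -> skip; s[4]='e' new -> keep; s[5]='e' seen -> skip; s[6]='v' seen -> skip; s[7]='e' seen -> skip; s[8]='z' seen -> skip; s[9]='z' seen -> skip
Result: vze


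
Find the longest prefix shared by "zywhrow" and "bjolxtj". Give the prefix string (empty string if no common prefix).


String 1: 'zywhrow'
String 2: 'bjolxtj'
Compare position by position:
pos 0: 'z' vs 'b' differ -> stop
Longest common prefix: "" (length 0)


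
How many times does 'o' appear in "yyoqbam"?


Input string: 'yyoqbam'
Target character: 'o'
Scan each position: s[2]='o'
Matches found at indices: 2
Total: 1


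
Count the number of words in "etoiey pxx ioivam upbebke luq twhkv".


Input string: 'etoiey pxx ioivam upbebke luq twhkv'
Operation: split by spaces
Words found: 'etoiey', 'pxx', 'ioivam', 'upbebke', 'luq', 'twhkv'
Word count: 6


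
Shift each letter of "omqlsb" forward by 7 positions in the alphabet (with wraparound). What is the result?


Input: 'omqlsb', shift = 7
Operation: for each letter, (position + 7) mod 26
Mapping: 'o'(14+7=21)->'v', 'm'(12+7=19)->'t', 'q'(16+7=23)->'x', 'l'(11+7=18)->'s', 's'(18+7=25)->'z', 'b'(1+7=8)->'i'
Result: vtxszi


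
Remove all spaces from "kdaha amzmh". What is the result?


Input string: 'kdaha amzmh'
Operation: remove all spaces
Words: 'kdaha', 'amzmh'
Join without spaces: kdahaamzmh


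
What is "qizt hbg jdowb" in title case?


Input string: 'qizt hbg jdowb'
Operation: capitalize first letter of each word
Word transformations: 'qizt'->'Qizt', 'hbg'->'Hbg', 'jdowb'->'Jdowb'
Result: Qizt Hbg Jdowb


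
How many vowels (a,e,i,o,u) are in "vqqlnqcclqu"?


Input string: 'vqqlnqcclqu'
Operation: count vowels (a, e, i, o, u)
Scan: s[0]='v', s[1]='q', s[2]='q', s[3]='l', s[4]='n', s[5]='q', s[6]='c', s[7]='c', s[8]='l', s[9]='q', s[10]='u' (vowel)
Vowels found: 1
Result: 1


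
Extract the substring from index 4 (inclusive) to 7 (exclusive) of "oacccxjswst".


Input string: 'oacccxjswst'
Operation: slice [4:7]
Extract characters: s[4]='c', s[5]='x', s[6]='j'
Result: cxj


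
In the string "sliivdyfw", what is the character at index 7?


Input string: 'sliivdyfw'
Operation: get character at index 7
Index mapping: s[0]='s', s[1]='l', s[2]='i', s[3]='i', s[4]='v', s[5]='d', s[6]='y', s[7]='f'
Result: 'f'


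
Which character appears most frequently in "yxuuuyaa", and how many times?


Input: 'yxuuuyaa'
Operation: tally each character
Counts: 'a':2, 'u':3, 'x':1, 'y':2
Maximum: 'u' appears 3 times


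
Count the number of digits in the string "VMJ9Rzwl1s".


Input string: 'VMJ9Rzwl1s'
Operation: count digit characters (0-9)
Scan: 'V', 'M', 'J', '9'(digit), 'R', 'z', 'w', 'l', '1'(digit), 's'
Digits found: 2
Result: 2


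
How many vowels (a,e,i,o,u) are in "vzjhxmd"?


Input string: 'vzjhxmd'
Operation: count vowels (a, e, i, o, u)
Scan: s[0]='v', s[1]='z', s[2]='j', s[3]='h', s[4]='x', s[5]='m', s[6]='d'
Vowels found: 0
Result: 0


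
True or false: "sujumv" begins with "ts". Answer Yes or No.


Input string: 'sujumv'
Prefix to check: 'ts'
First 2 characters of input: 'su'
Match: False
Result: No


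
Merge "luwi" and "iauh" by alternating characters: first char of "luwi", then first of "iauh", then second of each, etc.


String 1: 'luwi'
String 2: 'iauh'
Operation: alternate characters
Pairs: 'l'+'i', 'u'+'a', 'w'+'u', 'i'+'h'
Result: liuawuih


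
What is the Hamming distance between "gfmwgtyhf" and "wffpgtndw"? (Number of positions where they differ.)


String 1: 'gfmwgtyhf'
String 2: 'wffpgtndw'
Compare each position: pos 0: 'g'!='w', pos 1: 'f'=='f', pos 2: 'm'!='f', pos 3: 'w'!='p', pos 4: 'g'=='g', pos 5: 't'=='t', pos 6: 'y'!='n', pos 7: 'h'!='d', pos 8: 'f'!='w'
Differing positions: 6
Hamming distance: 6


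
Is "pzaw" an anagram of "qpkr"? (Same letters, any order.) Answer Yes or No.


String 1: 'qpkr' -> sorted: 'kpqr'
String 2: 'pzaw' -> sorted: 'apwz'
Compare sorted forms: 'kpqr' != 'apwz'
Anagram: No


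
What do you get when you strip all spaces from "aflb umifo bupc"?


Input string: 'aflb umifo bupc'
Operation: remove all spaces
Words: 'aflb', 'umifo', 'bupc'
Join without spaces: aflbumifobupc


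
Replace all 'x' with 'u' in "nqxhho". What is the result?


Input string: 'nqxhho'
Operation: replace 'x' with 'u'
Positions of 'x': 2
After replacement: nquhho


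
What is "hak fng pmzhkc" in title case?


Input string: 'hak fng pmzhkc'
Operation: capitalize first letter of each word
Word transformations: 'hak'->'Hak', 'fng'->'Fng', 'pmzhkc'->'Pmzhkc'
Result: Hak Fng Pmzhkc


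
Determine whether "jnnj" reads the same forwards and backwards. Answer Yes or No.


Input string: 'jnnj'
Reversed: 'jnnj'
Compare pairs: s[0]='j' vs s[3]='j' (match), s[1]='n' vs s[2]='n' (match)
Palindrome: Yes


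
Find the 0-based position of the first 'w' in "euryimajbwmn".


Input string: 'euryimajbwmn'
Target: 'w'
Scanning left to right: s[0]='e', s[1]='u', s[2]='r', s[3]='y', s[4]='i', s[5]='m', s[6]='a', s[7]='j', s[8]='b', s[9]='w'
First match at index: 9


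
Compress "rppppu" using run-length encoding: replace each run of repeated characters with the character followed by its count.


Input: 'rppppu'
Operation: identify consecutive runs
Runs: 'r' -> r1, 'pppp' -> p4, 'u' -> u1
Encoded: r1p4u1


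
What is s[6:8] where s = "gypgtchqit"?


Input string: 'gypgtchqit'
Operation: slice [6:8]
Extract characters: s[6]='h', s[7]='q'
Result: hq


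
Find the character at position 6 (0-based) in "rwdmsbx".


Input string: 'rwdmsbx'
Operation: get character at index 6
Index mapping: s[0]='r', s[1]='w', s[2]='d', s[3]='m', s[4]='s', s[5]='b', s[6]='x'
Result: 'x'


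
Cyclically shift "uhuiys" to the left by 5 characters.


Input: 'uhuiys', shift = 5
Operation: split at index 5 and swap parts
Front part s[0:5] = 'uhuiy'
Back part s[5:] = 's'
Rotated = back + front = 's' + 'uhuiy'
Result: suhuiy


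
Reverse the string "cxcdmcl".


Input string: 'cxcdmcl'
Operation: reverse character order
Original order: 'c' -> 'x' -> 'c' -> 'd' -> 'm' -> 'c' -> 'l'
Reversed order: 'l' -> 'c' -> 'm' -> 'd' -> 'c' -> 'x' -> 'c'
Result: lcmdcxc


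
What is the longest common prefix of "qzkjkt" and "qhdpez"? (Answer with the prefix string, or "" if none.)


String 1: 'qzkjkt'
String 2: 'qhdpez'
Compare position by position:
pos 0: 'q' vs 'q' match
pos 1: 'z' vs 'h' differ -> stop
Longest common prefix: "q" (length 1)


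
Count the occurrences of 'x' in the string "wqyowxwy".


Input string: 'wqyowxwy'
Target character: 'x'
Scan each position: s[5]='x'
Matches found at indices: 5
Total: 1


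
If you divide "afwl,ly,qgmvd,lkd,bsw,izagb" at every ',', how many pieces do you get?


Input string: 'afwl,ly,qgmvd,lkd,bsw,izagb'
Delimiter: ','
Split result: 'afwl', 'ly', 'qgmvd', 'lkd', 'bsw', 'izagb'
Number of parts: 6


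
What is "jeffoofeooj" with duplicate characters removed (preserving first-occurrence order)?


Input: 'jeffoofeooj'
Operation: keep first occurrence of each character
Scan: s[0]='j' new -> keep; s[1]='e' new -> keep; s[2]='f' new -> keep; s[3]='f' seen -> skip; s[4]='o' new -> keep; s[5]='o' seen -> skip; s[6]='f' seen -> skip; s[7]='e' seen -> skip; s[8]='o' seen -> skip; s[9]='o' seen -> skip; s[10]='j' seen -> skip
Result: jefo


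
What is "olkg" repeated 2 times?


Input string: 'olkg'
Operation: repeat 2 times
Concatenation: 'olkg' + 'olkg'
Result: olkgolkg


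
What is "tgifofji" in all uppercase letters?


Input string: 'tgifofji'
Operation: convert each letter to uppercase
Mapping: 't'->'T', 'g'->'G', 'i'->'I', 'f'->'F', 'o'->'O', 'f'->'F', 'j'->'J', 'i'->'I'
Result: TGIFOFJI


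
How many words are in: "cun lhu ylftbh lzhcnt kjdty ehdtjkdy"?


Input string: 'cun lhu ylftbh lzhcnt kjdty ehdtjkdy'
Operation: split by spaces
Words found: 'cun', 'lhu', 'ylftbh', 'lzhcnt', 'kjdty', 'ehdtjkdy'
Word count: 6


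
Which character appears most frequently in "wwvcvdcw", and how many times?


Input: 'wwvcvdcw'
Operation: tally each character
Counts: 'c':2, 'd':1, 'v':2, 'w':3
Maximum: 'w' appears 3 times


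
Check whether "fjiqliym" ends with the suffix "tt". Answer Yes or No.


Input string: 'fjiqliym'
Suffix to check: 'tt'
Last 2 characters of input: 'ym'
Match: False
Result: No


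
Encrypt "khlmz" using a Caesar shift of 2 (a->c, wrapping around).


Input: 'khlmz', shift = 2
Operation: for each letter, (position + 2) mod 26
Mapping: 'k'(10+2=12)->'m', 'h'(7+2=9)->'j', 'l'(11+2=13)->'n', 'm'(12+2=14)->'o', 'z'(25+2=27, 27 mod 26=1)->'b'
Result: mjnob


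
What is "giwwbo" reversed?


Input string: 'giwwbo'
Operation: reverse character order
Original order: 'g' -> 'i' -> 'w' -> 'w' -> 'b' -> 'o'
Reversed order: 'o' -> 'b' -> 'w' -> 'w' -> 'i' -> 'g'
Result: obwwig


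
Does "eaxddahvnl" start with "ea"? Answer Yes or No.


Input string: 'eaxddahvnl'
Prefix to check: 'ea'
First 2 characters of input: 'ea'
Match: True
Result: Yes


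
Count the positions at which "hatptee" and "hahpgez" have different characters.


String 1: 'hatptee'
String 2: 'hahpgez'
Compare each position: pos 0: 'h'=='h', pos 1: 'a'=='a', pos 2: 't'!='h', pos 3: 'p'=='p', pos 4: 't'!='g', pos 5: 'e'=='e', pos 6: 'e'!='z'
Differing positions: 3
Hamming distance: 3


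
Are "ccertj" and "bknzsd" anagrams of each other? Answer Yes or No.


String 1: 'ccertj' -> sorted: 'ccejrt'
String 2: 'bknzsd' -> sorted: 'bdknsz'
Compare sorted forms: 'ccejrt' != 'bdknsz'
Anagram: No


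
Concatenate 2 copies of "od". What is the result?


Input string: 'od'
Operation: repeat 2 times
Concatenation: 'od' + 'od'
Result: odod


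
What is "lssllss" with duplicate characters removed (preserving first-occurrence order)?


Input: 'lssllss'
Operation: keep first occurrence of each character
Scan: s[0]='l' new -> keep; s[1]='s' new -> keep; s[2]='s' seen -> skip; s[3]='l' seen -> skip; s[4]='l' seen -> skip; s[5]='s' seen -> skip; s[6]='s' seen -> skip
Result: ls


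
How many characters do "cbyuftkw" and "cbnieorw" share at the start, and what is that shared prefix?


String 1: 'cbyuftkw'
String 2: 'cbnieorw'
Compare position by position:
pos 0: 'c' vs 'c' match
pos 1: 'b' vs 'b' match
pos 2: 'y' vs 'n' differ -> stop
Longest common prefix: "cb" (length 2)


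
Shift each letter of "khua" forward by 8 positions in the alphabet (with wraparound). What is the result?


Input: 'khua', shift = 8
Operation: for each letter, (position + 8) mod 26
Mapping: 'k'(10+8=18)->'s', 'h'(7+8=15)->'p', 'u'(20+8=28, 28 mod 26=2)->'c', 'a'(0+8=8)->'i'
Result: spci


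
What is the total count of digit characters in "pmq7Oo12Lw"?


Input string: 'pmq7Oo12Lw'
Operation: count digit characters (0-9)
Scan: 'p', 'm', 'q', '7'(digit), 'O', 'o', '1'(digit), '2'(digit), 'L', 'w'
Digits found: 3
Result: 3


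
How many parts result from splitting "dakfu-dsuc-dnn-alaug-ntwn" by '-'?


Input string: 'dakfu-dsuc-dnn-alaug-ntwn'
Delimiter: '-'
Split result: 'dakfu', 'dsuc', 'dnn', 'alaug', 'ntwn'
Number of parts: 5


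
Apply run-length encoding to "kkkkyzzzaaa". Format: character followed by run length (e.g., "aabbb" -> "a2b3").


Input: 'kkkkyzzzaaa'
Operation: identify consecutive runs
Runs: 'kkkk' -> k4, 'y' -> y1, 'zzz' -> z3, 'aaa' -> a3
Encoded: k4y1z3a3


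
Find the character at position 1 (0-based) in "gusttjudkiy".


Input string: 'gusttjudkiy'
Operation: get character at index 1
Index mapping: s[0]='g', s[1]='u'
Result: 'u'


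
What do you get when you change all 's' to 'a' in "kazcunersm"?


Input string: 'kazcunersm'
Operation: replace 's' with 'a'
Positions of 's': 8
After replacement: kazcuneram


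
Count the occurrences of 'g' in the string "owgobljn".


Input string: 'owgobljn'
Target character: 'g'
Scan each position: s[2]='g'
Matches found at indices: 2
Total: 1


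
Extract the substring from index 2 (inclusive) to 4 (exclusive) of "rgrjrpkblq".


Input string: 'rgrjrpkblq'
Operation: slice [2:4]
Extract characters: s[2]='r', s[3]='j'
Result: rj


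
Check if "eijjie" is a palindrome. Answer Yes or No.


Input string: 'eijjie'
Reversed: 'eijjie'
Compare pairs: s[0]='e' vs s[5]='e' (match), s[1]='i' vs s[4]='i' (match), s[2]='j' vs s[3]='j' (match)
Palindrome: Yes


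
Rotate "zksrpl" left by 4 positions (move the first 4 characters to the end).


Input: 'zksrpl', shift = 4
Operation: split at index 4 and swap parts
Front part s[0:4] = 'zksr'
Back part s[4:] = 'pl'
Rotated = back + front = 'pl' + 'zksr'
Result: plzksr


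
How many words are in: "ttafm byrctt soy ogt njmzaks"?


Input string: 'ttafm byrctt soy ogt njmzaks'
Operation: split by spaces
Words found: 'ttafm', 'byrctt', 'soy', 'ogt', 'njmzaks'
Word count: 5


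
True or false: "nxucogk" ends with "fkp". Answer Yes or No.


Input string: 'nxucogk'
Suffix to check: 'fkp'
Last 3 characters of input: 'ogk'
Match: False
Result: No


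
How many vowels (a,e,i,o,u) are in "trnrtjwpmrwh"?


Input string: 'trnrtjwpmrwh'
Operation: count vowels (a, e, i, o, u)
Scan: s[0]='t', s[1]='r', s[2]='n', s[3]='r', s[4]='t', s[5]='j', s[6]='w', s[7]='p', s[8]='m', s[9]='r', s[10]='w', s[11]='h'
Vowels found: 0
Result: 0


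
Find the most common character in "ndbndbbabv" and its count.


Input: 'ndbndbbabv'
Operation: tally each character
Counts: 'a':1, 'b':4, 'd':2, 'n':2, 'v':1
Maximum: 'b' appears 4 times


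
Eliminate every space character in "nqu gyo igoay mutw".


Input string: 'nqu gyo igoay mutw'
Operation: remove all spaces
Words: 'nqu', 'gyo', 'igoay', 'mutw'
Join without spaces: nqugyoigoaymutw


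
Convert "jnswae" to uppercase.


Input string: 'jnswae'
Operation: convert each letter to uppercase
Mapping: 'j'->'J', 'n'->'N', 's'->'S', 'w'->'W', 'a'->'A', 'e'->'E'
Result: JNSWAE


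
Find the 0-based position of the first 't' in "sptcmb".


Input string: 'sptcmb'
Target: 't'
Scanning left to right: s[0]='s', s[1]='p', s[2]='t'
First match at index: 2


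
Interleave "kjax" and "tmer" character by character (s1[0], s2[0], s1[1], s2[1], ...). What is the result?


String 1: 'kjax'
String 2: 'tmer'
Operation: alternate characters
Pairs: 'k'+'t', 'j'+'m', 'a'+'e', 'x'+'r'
Result: ktjmaexr


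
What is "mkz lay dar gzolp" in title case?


Input string: 'mkz lay dar gzolp'
Operation: capitalize first letter of each word
Word transformations: 'mkz'->'Mkz', 'lay'->'Lay', 'dar'->'Dar', 'gzolp'->'Gzolp'
Result: Mkz Lay Dar Gzolp


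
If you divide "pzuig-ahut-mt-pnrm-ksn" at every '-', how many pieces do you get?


Input string: 'pzuig-ahut-mt-pnrm-ksn'
Delimiter: '-'
Split result: 'pzuig', 'ahut', 'mt', 'pnrm', 'ksn'
Number of parts: 5


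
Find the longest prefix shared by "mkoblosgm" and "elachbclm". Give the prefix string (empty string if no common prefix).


String 1: 'mkoblosgm'
String 2: 'elachbclm'
Compare position by position:
pos 0: 'm' vs 'e' differ -> stop
Longest common prefix: "" (length 0)


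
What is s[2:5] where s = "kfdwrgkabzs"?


Input string: 'kfdwrgkabzs'
Operation: slice [2:5]
Extract characters: s[2]='d', s[3]='w', s[4]='r'
Result: dwr


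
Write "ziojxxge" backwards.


Input string: 'ziojxxge'
Operation: reverse character order
Original order: 'z' -> 'i' -> 'o' -> 'j' -> 'x' -> 'x' -> 'g' -> 'e'
Reversed order: 'e' -> 'g' -> 'x' -> 'x' -> 'j' -> 'o' -> 'i' -> 'z'
Result: egxxjoiz


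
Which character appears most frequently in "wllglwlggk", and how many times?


Input: 'wllglwlggk'
Operation: tally each character
Counts: 'g':3, 'k':1, 'l':4, 'w':2
Maximum: 'l' appears 4 times


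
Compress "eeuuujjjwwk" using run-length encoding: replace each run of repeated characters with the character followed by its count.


Input: 'eeuuujjjwwk'
Operation: identify consecutive runs
Runs: 'ee' -> e2, 'uuu' -> u3, 'jjj' -> j3, 'ww' -> w2, 'k' -> k1
Encoded: e2u3j3w2k1


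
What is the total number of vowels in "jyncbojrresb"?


Input string: 'jyncbojrresb'
Operation: count vowels (a, e, i, o, u)
Scan: s[0]='j', s[1]='y', s[2]='n', s[3]='c', s[4]='b', s[5]='o' (vowel), s[6]='j', s[7]='r', s[8]='r', s[9]='e' (vowel), s[10]='s', s[11]='b'
Vowels found: 2
Result: 2


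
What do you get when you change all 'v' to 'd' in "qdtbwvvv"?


Input string: 'qdtbwvvv'
Operation: replace 'v' with 'd'
Positions of 'v': 5, 6, 7
After replacement: qdtbwddd


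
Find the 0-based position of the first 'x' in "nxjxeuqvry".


Input string: 'nxjxeuqvry'
Target: 'x'
Scanning left to right: s[0]='n', s[1]='x'
First match at index: 1


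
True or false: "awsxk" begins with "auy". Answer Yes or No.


Input string: 'awsxk'
Prefix to check: 'auy'
First 3 characters of input: 'aws'
Match: False
Result: No


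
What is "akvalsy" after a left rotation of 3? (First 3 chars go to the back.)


Input: 'akvalsy', shift = 3
Operation: split at index 3 and swap parts
Front part s[0:3] = 'akv'
Back part s[3:] = 'alsy'
Rotated = back + front = 'alsy' + 'akv'
Result: alsyakv


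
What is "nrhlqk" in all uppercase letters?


Input string: 'nrhlqk'
Operation: convert each letter to uppercase
Mapping: 'n'->'N', 'r'->'R', 'h'->'H', 'l'->'L', 'q'->'Q', 'k'->'K'
Result: NRHLQK


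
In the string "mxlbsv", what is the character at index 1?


Input string: 'mxlbsv'
Operation: get character at index 1
Index mapping: s[0]='m', s[1]='x'
Result: 'x'


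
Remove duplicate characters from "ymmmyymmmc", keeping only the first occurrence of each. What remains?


Input: 'ymmmyymmmc'
Operation: keep first occurrence of each character
Scan: s[0]='y' new -> keep; s[1]='m' new -> keep; s[2]='m' seen -> skip; s[3]='m' seen -> skip; s[4]='y' seen -> skip; s[5]='y' seen -> skip; s[6]='m' seen -> skip; s[7]='m' seen -> skip; s[8]='m' seen -> skip; s[9]='c' new -> keep
Result: ymc


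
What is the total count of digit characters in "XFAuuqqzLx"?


Input string: 'XFAuuqqzLx'
Operation: count digit characters (0-9)
Scan: 'X', 'F', 'A', 'u', 'u', 'q', 'q', 'z', 'L', 'x'
Digits found: 0
Result: 0


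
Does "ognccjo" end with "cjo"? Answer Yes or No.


Input string: 'ognccjo'
Suffix to check: 'cjo'
Last 3 characters of input: 'cjo'
Match: True
Result: Yes


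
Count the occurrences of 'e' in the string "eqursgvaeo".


Input string: 'eqursgvaeo'
Target character: 'e'
Scan each position: s[0]='e', s[8]='e'
Matches found at indices: 0, 8
Total: 2


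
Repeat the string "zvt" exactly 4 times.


Input string: 'zvt'
Operation: repeat 4 times
Concatenation: 'zvt' + 'zvt' + 'zvt' + 'zvt'
Result: zvtzvtzvtzvt


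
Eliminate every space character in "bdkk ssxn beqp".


Input string: 'bdkk ssxn beqp'
Operation: remove all spaces
Words: 'bdkk', 'ssxn', 'beqp'
Join without spaces: bdkkssxnbeqp


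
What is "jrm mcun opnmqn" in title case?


Input string: 'jrm mcun opnmqn'
Operation: capitalize first letter of each word
Word transformations: 'jrm'->'Jrm', 'mcun'->'Mcun', 'opnmqn'->'Opnmqn'
Result: Jrm Mcun Opnmqn


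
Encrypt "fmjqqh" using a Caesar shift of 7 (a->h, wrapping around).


Input: 'fmjqqh', shift = 7
Operation: for each letter, (position + 7) mod 26
Mapping: 'f'(5+7=12)->'m', 'm'(12+7=19)->'t', 'j'(9+7=16)->'q', 'q'(16+7=23)->'x', 'q'(16+7=23)->'x', 'h'(7+7=14)->'o'
Result: mtqxxo


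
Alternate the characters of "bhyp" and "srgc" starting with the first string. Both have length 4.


String 1: 'bhyp'
String 2: 'srgc'
Operation: alternate characters
Pairs: 'b'+'s', 'h'+'r', 'y'+'g', 'p'+'c'
Result: bshrygpc


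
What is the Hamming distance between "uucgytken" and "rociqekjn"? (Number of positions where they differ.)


String 1: 'uucgytken'
String 2: 'rociqekjn'
Compare each position: pos 0: 'u'!='r', pos 1: 'u'!='o', pos 2: 'c'=='c', pos 3: 'g'!='i', pos 4: 'y'!='q', pos 5: 't'!='e', pos 6: 'k'=='k', pos 7: 'e'!='j', pos 8: 'n'=='n'
Differing positions: 6
Hamming distance: 6


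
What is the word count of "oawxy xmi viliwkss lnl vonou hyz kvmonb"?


Input string: 'oawxy xmi viliwkss lnl vonou hyz kvmonb'
Operation: split by spaces
Words found: 'oawxy', 'xmi', 'viliwkss', 'lnl', 'vonou', 'hyz', 'kvmonb'
Word count: 7


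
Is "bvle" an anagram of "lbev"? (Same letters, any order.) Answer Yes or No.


String 1: 'lbev' -> sorted: 'belv'
String 2: 'bvle' -> sorted: 'belv'
Compare sorted forms: 'belv' == 'belv'
Anagram: Yes


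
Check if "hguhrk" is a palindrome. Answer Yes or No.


Input string: 'hguhrk'
Reversed: 'krhugh'
Compare pairs: s[0]='h' vs s[5]='k' (mismatch), s[1]='g' vs s[4]='r' (mismatch), s[2]='u' vs s[3]='h' (mismatch)
Palindrome: No


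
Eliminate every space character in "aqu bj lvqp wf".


Input string: 'aqu bj lvqp wf'
Operation: remove all spaces
Words: 'aqu', 'bj', 'lvqp', 'wf'
Join without spaces: aqubjlvqpwf


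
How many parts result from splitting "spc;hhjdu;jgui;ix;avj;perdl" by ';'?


Input string: 'spc;hhjdu;jgui;ix;avj;perdl'
Delimiter: ';'
Split result: 'spc', 'hhjdu', 'jgui', 'ix', 'avj', 'perdl'
Number of parts: 6


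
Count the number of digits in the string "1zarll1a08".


Input string: '1zarll1a08'
Operation: count digit characters (0-9)
Scan: '1'(digit), 'z', 'a', 'r', 'l', 'l', '1'(digit), 'a', '0'(digit), '8'(digit)
Digits found: 4
Result: 4


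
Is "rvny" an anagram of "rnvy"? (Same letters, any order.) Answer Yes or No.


String 1: 'rnvy' -> sorted: 'nrvy'
String 2: 'rvny' -> sorted: 'nrvy'
Compare sorted forms: 'nrvy' == 'nrvy'
Anagram: Yes


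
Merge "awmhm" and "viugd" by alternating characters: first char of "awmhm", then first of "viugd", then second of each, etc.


String 1: 'awmhm'
String 2: 'viugd'
Operation: alternate characters
Pairs: 'a'+'v', 'w'+'i', 'm'+'u', 'h'+'g', 'm'+'d'
Result: avwimuhgmd


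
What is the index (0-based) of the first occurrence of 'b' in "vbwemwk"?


Input string: 'vbwemwk'
Target: 'b'
Scanning left to right: s[0]='v', s[1]='b'
First match at index: 1


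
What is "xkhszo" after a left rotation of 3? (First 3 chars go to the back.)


Input: 'xkhszo', shift = 3
Operation: split at index 3 and swap parts
Front part s[0:3] = 'xkh'
Back part s[3:] = 'szo'
Rotated = back + front = 'szo' + 'xkh'
Result: szoxkh


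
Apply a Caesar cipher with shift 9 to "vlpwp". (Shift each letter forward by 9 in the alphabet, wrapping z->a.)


Input: 'vlpwp', shift = 9
Operation: for each letter, (position + 9) mod 26
Mapping: 'v'(21+9=30, 30 mod 26=4)->'e', 'l'(11+9=20)->'u', 'p'(15+9=24)->'y', 'w'(22+9=31, 31 mod 26=5)->'f', 'p'(15+9=24)->'y'
Result: euyfy


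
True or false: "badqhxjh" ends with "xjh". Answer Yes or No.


Input string: 'badqhxjh'
Suffix to check: 'xjh'
Last 3 characters of input: 'xjh'
Match: True
Result: Yes


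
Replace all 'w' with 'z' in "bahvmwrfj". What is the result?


Input string: 'bahvmwrfj'
Operation: replace 'w' with 'z'
Positions of 'w': 5
After replacement: bahvmzrfj


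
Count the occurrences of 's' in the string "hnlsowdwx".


Input string: 'hnlsowdwx'
Target character: 's'
Scan each position: s[3]='s'
Matches found at indices: 3
Total: 1


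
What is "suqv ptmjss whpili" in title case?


Input string: 'suqv ptmjss whpili'
Operation: capitalize first letter of each word
Word transformations: 'suqv'->'Suqv', 'ptmjss'->'Ptmjss', 'whpili'->'Whpili'
Result: Suqv Ptmjss Whpili


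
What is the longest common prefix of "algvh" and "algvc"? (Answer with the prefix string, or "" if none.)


String 1: 'algvh'
String 2: 'algvc'
Compare position by position:
pos 0: 'a' vs 'a' match
pos 1: 'l' vs 'l' match
pos 2: 'g' vs 'g' match
pos 3: 'v' vs 'v' match
pos 4: 'h' vs 'c' differ -> stop
Longest common prefix: "algv" (length 4)


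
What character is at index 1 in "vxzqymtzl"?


Input string: 'vxzqymtzl'
Operation: get character at index 1
Index mapping: s[0]='v', s[1]='x'
Result: 'x'


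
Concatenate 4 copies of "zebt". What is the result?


Input string: 'zebt'
Operation: repeat 4 times
Concatenation: 'zebt' + 'zebt' + 'zebt' + 'zebt'
Result: zebtzebtzebtzebt


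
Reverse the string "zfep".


Input string: 'zfep'
Operation: reverse character order
Original order: 'z' -> 'f' -> 'e' -> 'p'
Reversed order: 'p' -> 'e' -> 'f' -> 'z'
Result: pefz


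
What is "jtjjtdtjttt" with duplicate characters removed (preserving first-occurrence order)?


Input: 'jtjjtdtjttt'
Operation: keep first occurrence of each character
Scan: s[0]='j' new -> keep; s[1]='t' new -> keep; s[2]='j' seen -> skip; s[3]='j' seen -> skip; s[4]='t' seen -> skip; s[5]='d' new -> keep; s[6]='t' seen -> skip; s[7]='j' seen -> skip; s[8]='t' seen -> skip; s[9]='t' seen -> skip; s[10]='t' seen -> skip
Result: jtd


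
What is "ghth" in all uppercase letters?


Input string: 'ghth'
Operation: convert each letter to uppercase
Mapping: 'g'->'G', 'h'->'H', 't'->'T', 'h'->'H'
Result: GHTH


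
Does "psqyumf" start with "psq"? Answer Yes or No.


Input string: 'psqyumf'
Prefix to check: 'psq'
First 3 characters of input: 'psq'
Match: True
Result: Yes


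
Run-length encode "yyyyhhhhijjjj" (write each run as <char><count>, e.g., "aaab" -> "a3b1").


Input: 'yyyyhhhhijjjj'
Operation: identify consecutive runs
Runs: 'yyyy' -> y4, 'hhhh' -> h4, 'i' -> i1, 'jjjj' -> j4
Encoded: y4h4i1j4


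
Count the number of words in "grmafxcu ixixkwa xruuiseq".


Input string: 'grmafxcu ixixkwa xruuiseq'
Operation: split by spaces
Words found: 'grmafxcu', 'ixixkwa', 'xruuiseq'
Word count: 3


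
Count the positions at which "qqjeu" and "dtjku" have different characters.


String 1: 'qqjeu'
String 2: 'dtjku'
Compare each position: pos 0: 'q'!='d', pos 1: 'q'!='t', pos 2: 'j'=='j', pos 3: 'e'!='k', pos 4: 'u'=='u'
Differing positions: 3
Hamming distance: 3


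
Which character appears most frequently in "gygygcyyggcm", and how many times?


Input: 'gygygcyyggcm'
Operation: tally each character
Counts: 'c':2, 'g':5, 'm':1, 'y':4
Maximum: 'g' appears 5 times


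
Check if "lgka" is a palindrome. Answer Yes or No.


Input string: 'lgka'
Reversed: 'akgl'
Compare pairs: s[0]='l' vs s[3]='a' (mismatch), s[1]='g' vs s[2]='k' (mismatch)
Palindrome: No


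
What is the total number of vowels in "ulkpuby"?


Input string: 'ulkpuby'
Operation: count vowels (a, e, i, o, u)
Scan: s[0]='u' (vowel), s[1]='l', s[2]='k', s[3]='p', s[4]='u' (vowel), s[5]='b', s[6]='y'
Vowels found: 2
Result: 2


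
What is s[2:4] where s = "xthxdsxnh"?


Input string: 'xthxdsxnh'
Operation: slice [2:4]
Extract characters: s[2]='h', s[3]='x'
Result: hx


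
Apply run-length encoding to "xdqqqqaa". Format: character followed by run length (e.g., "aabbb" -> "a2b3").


Input: 'xdqqqqaa'
Operation: identify consecutive runs
Runs: 'x' -> x1, 'd' -> d1, 'qqqq' -> q4, 'aa' -> a2
Encoded: x1d1q4a2


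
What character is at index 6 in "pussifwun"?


Input string: 'pussifwun'
Operation: get character at index 6
Index mapping: s[0]='p', s[1]='u', s[2]='s', s[3]='s', s[4]='i', s[5]='f', s[6]='w'
Result: 'w'


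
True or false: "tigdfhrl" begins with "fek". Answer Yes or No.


Input string: 'tigdfhrl'
Prefix to check: 'fek'
First 3 characters of input: 'tig'
Match: False
Result: No


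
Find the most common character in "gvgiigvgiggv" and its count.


Input: 'gvgiigvgiggv'
Operation: tally each character
Counts: 'g':6, 'i':3, 'v':3
Maximum: 'g' appears 6 times


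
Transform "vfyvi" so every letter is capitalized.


Input string: 'vfyvi'
Operation: convert each letter to uppercase
Mapping: 'v'->'V', 'f'->'F', 'y'->'Y', 'v'->'V', 'i'->'I'
Result: VFYVI


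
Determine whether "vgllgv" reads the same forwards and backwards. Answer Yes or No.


Input string: 'vgllgv'
Reversed: 'vgllgv'
Compare pairs: s[0]='v' vs s[5]='v' (match), s[1]='g' vs s[4]='g' (match), s[2]='l' vs s[3]='l' (match)
Palindrome: Yes


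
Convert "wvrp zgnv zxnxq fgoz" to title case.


Input string: 'wvrp zgnv zxnxq fgoz'
Operation: capitalize first letter of each word
Word transformations: 'wvrp'->'Wvrp', 'zgnv'->'Zgnv', 'zxnxq'->'Zxnxq', 'fgoz'->'Fgoz'
Result: Wvrp Zgnv Zxnxq Fgoz


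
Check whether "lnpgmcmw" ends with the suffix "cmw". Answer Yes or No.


Input string: 'lnpgmcmw'
Suffix to check: 'cmw'
Last 3 characters of input: 'cmw'
Match: True
Result: Yes


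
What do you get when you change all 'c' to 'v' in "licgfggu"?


Input string: 'licgfggu'
Operation: replace 'c' with 'v'
Positions of 'c': 2
After replacement: livgfggu


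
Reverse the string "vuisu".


Input string: 'vuisu'
Operation: reverse character order
Original order: 'v' -> 'u' -> 'i' -> 's' -> 'u'
Reversed order: 'u' -> 's' -> 'i' -> 'u' -> 'v'
Result: usiuv


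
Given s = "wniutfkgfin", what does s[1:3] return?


Input string: 'wniutfkgfin'
Operation: slice [1:3]
Extract characters: s[1]='n', s[2]='i'
Result: ni


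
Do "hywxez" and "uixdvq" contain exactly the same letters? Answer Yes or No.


String 1: 'hywxez' -> sorted: 'ehwxyz'
String 2: 'uixdvq' -> sorted: 'diquvx'
Compare sorted forms: 'ehwxyz' != 'diquvx'
Anagram: No


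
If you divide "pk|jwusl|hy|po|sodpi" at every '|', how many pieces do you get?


Input string: 'pk|jwusl|hy|po|sodpi'
Delimiter: '|'
Split result: 'pk', 'jwusl', 'hy', 'po', 'sodpi'
Number of parts: 5


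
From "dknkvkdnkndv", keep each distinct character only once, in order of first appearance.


Input: 'dknkvkdnkndv'
Operation: keep first occurrence of each character
Scan: s[0]='d' new -> keep; s[1]='k' new -> keep; s[2]='n' new -> keep; s[3]='k' seen -> skip; s[4]='v' new -> keep; s[5]='k' seen -> skip; s[6]='d' seen -> skip; s[7]='n' seen -> skip; s[8]='k' seen -> skip; s[9]='n' seen -> skip; s[10]='d' seen -> skip; s[11]='v' seen -> skip
Result: dknv


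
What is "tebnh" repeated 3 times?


Input string: 'tebnh'
Operation: repeat 3 times
Concatenation: 'tebnh' + 'tebnh' + 'tebnh'
Result: tebnhtebnhtebnh


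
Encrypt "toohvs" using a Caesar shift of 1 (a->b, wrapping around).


Input: 'toohvs', shift = 1
Operation: for each letter, (position + 1) mod 26
Mapping: 't'(19+1=20)->'u', 'o'(14+1=15)->'p', 'o'(14+1=15)->'p', 'h'(7+1=8)->'i', 'v'(21+1=22)->'w', 's'(18+1=19)->'t'
Result: uppiwt


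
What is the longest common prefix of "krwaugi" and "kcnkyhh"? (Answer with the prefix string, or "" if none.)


String 1: 'krwaugi'
String 2: 'kcnkyhh'
Compare position by position:
pos 0: 'k' vs 'k' match
pos 1: 'r' vs 'c' differ -> stop
Longest common prefix: "k" (length 1)


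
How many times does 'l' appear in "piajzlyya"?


Input string: 'piajzlyya'
Target character: 'l'
Scan each position: s[5]='l'
Matches found at indices: 5
Total: 1


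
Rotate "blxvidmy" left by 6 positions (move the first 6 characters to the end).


Input: 'blxvidmy', shift = 6
Operation: split at index 6 and swap parts
Front part s[0:6] = 'blxvid'
Back part s[6:] = 'my'
Rotated = back + front = 'my' + 'blxvid'
Result: myblxvid


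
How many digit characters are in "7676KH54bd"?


Input string: '7676KH54bd'
Operation: count digit characters (0-9)
Scan: '7'(digit), '6'(digit), '7'(digit), '6'(digit), 'K', 'H', '5'(digit), '4'(digit), 'b', 'd'
Digits found: 6
Result: 6


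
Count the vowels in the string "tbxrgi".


Input string: 'tbxrgi'
Operation: count vowels (a, e, i, o, u)
Scan: s[0]='t', s[1]='b', s[2]='x', s[3]='r', s[4]='g', s[5]='i' (vowel)
Vowels found: 1
Result: 1


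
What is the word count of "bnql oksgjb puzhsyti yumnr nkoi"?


Input string: 'bnql oksgjb puzhsyti yumnr nkoi'
Operation: split by spaces
Words found: 'bnql', 'oksgjb', 'puzhsyti', 'yumnr', 'nkoi'
Word count: 5


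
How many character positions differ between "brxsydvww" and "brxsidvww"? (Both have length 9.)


String 1: 'brxsydvww'
String 2: 'brxsidvww'
Compare each position: pos 0: 'b'=='b', pos 1: 'r'=='r', pos 2: 'x'=='x', pos 3: 's'=='s', pos 4: 'y'!='i', pos 5: 'd'=='d', pos 6: 'v'=='v', pos 7: 'w'=='w', pos 8: 'w'=='w'
Differing positions: 1
Hamming distance: 1


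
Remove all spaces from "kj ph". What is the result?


Input string: 'kj ph'
Operation: remove all spaces
Words: 'kj', 'ph'
Join without spaces: kjph


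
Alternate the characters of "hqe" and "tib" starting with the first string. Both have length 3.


String 1: 'hqe'
String 2: 'tib'
Operation: alternate characters
Pairs: 'h'+'t', 'q'+'i', 'e'+'b'
Result: htqieb


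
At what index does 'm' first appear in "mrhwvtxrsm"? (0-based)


Input string: 'mrhwvtxrsm'
Target: 'm'
Scanning left to right: s[0]='m'
First match at index: 0


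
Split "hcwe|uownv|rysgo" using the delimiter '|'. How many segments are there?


Input string: 'hcwe|uownv|rysgo'
Delimiter: '|'
Split result: 'hcwe', 'uownv', 'rysgo'
Number of parts: 3


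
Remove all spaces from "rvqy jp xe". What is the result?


Input string: 'rvqy jp xe'
Operation: remove all spaces
Words: 'rvqy', 'jp', 'xe'
Join without spaces: rvqyjpxe


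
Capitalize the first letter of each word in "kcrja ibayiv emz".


Input string: 'kcrja ibayiv emz'
Operation: capitalize first letter of each word
Word transformations: 'kcrja'->'Kcrja', 'ibayiv'->'Ibayiv', 'emz'->'Emz'
Result: Kcrja Ibayiv Emz


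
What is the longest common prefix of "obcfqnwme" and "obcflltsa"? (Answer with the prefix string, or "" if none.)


String 1: 'obcfqnwme'
String 2: 'obcflltsa'
Compare position by position:
pos 0: 'o' vs 'o' match
pos 1: 'b' vs 'b' match
pos 2: 'c' vs 'c' match
pos 3: 'f' vs 'f' match
pos 4: 'q' vs 'l' differ -> stop
Longest common prefix: "obcf" (length 4)


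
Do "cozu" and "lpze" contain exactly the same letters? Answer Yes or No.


String 1: 'cozu' -> sorted: 'couz'
String 2: 'lpze' -> sorted: 'elpz'
Compare sorted forms: 'couz' != 'elpz'
Anagram: No


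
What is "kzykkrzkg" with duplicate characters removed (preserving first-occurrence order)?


Input: 'kzykkrzkg'
Operation: keep first occurrence of each character
Scan: s[0]='k' new -> keep; s[1]='z' new -> keep; s[2]='y' new -> keep; s[3]='k' seen -> skip; s[4]='k' seen -> skip; s[5]='r' new -> keep; s[6]='z' seen -> skip; s[7]='k' seen -> skip; s[8]='g' new -> keep
Result: kzyrg


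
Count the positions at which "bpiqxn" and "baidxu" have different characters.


String 1: 'bpiqxn'
String 2: 'baidxu'
Compare each position: pos 0: 'b'=='b', pos 1: 'p'!='a', pos 2: 'i'=='i', pos 3: 'q'!='d', pos 4: 'x'=='x', pos 5: 'n'!='u'
Differing positions: 3
Hamming distance: 3


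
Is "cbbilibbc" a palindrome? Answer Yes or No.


Input string: 'cbbilibbc'
Reversed: 'cbbilibbc'
Compare pairs: s[0]='c' vs s[8]='c' (match), s[1]='b' vs s[7]='b' (match), s[2]='b' vs s[6]='b' (match), s[3]='i' vs s[5]='i' (match)
Palindrome: Yes


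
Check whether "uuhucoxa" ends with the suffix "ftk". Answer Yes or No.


Input string: 'uuhucoxa'
Suffix to check: 'ftk'
Last 3 characters of input: 'oxa'
Match: False
Result: No


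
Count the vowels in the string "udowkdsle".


Input string: 'udowkdsle'
Operation: count vowels (a, e, i, o, u)
Scan: s[0]='u' (vowel), s[1]='d', s[2]='o' (vowel), s[3]='w', s[4]='k', s[5]='d', s[6]='s', s[7]='l', s[8]='e' (vowel)
Vowels found: 3
Result: 3


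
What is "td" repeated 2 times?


Input string: 'td'
Operation: repeat 2 times
Concatenation: 'td' + 'td'
Result: tdtd


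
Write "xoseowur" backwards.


Input string: 'xoseowur'
Operation: reverse character order
Original order: 'x' -> 'o' -> 's' -> 'e' -> 'o' -> 'w' -> 'u' -> 'r'
Reversed order: 'r' -> 'u' -> 'w' -> 'o' -> 'e' -> 's' -> 'o' -> 'x'
Result: ruwoesox


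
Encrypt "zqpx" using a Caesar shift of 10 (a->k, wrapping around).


Input: 'zqpx', shift = 10
Operation: for each letter, (position + 10) mod 26
Mapping: 'z'(25+10=35, 35 mod 26=9)->'j', 'q'(16+10=26, 26 mod 26=0)->'a', 'p'(15+10=25)->'z', 'x'(23+10=33, 33 mod 26=7)->'h'
Result: jazh


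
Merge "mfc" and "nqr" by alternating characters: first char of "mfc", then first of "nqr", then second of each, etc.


String 1: 'mfc'
String 2: 'nqr'
Operation: alternate characters
Pairs: 'm'+'n', 'f'+'q', 'c'+'r'
Result: mnfqcr


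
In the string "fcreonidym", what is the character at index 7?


Input string: 'fcreonidym'
Operation: get character at index 7
Index mapping: s[0]='f', s[1]='c', s[2]='r', s[3]='e', s[4]='o', s[5]='n', s[6]='i', s[7]='d'
Result: 'd'


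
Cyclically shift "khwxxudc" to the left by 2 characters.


Input: 'khwxxudc', shift = 2
Operation: split at index 2 and swap parts
Front part s[0:2] = 'kh'
Back part s[2:] = 'wxxudc'
Rotated = back + front = 'wxxudc' + 'kh'
Result: wxxudckh


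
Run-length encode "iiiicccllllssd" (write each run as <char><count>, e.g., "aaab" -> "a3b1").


Input: 'iiiicccllllssd'
Operation: identify consecutive runs
Runs: 'iiii' -> i4, 'ccc' -> c3, 'llll' -> l4, 'ss' -> s2, 'd' -> d1
Encoded: i4c3l4s2d1


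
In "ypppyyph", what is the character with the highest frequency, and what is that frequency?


Input: 'ypppyyph'
Operation: tally each character
Counts: 'h':1, 'p':4, 'y':3
Maximum: 'p' appears 4 times


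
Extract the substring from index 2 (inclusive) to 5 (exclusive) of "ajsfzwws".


Input string: 'ajsfzwws'
Operation: slice [2:5]
Extract characters: s[2]='s', s[3]='f', s[4]='z'
Result: sfz
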